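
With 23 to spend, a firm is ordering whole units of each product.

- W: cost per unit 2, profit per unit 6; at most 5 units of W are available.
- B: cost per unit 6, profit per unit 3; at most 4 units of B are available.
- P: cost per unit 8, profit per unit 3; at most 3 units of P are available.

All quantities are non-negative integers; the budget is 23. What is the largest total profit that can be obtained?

This is a bounded integer knapsack.
5×W and 1×P: cost 18 ≤ 23, profit 5·6 + 1·3 = 33.
5×W and 2×B: cost 22 ≤ 23, profit 5·6 + 2·3 = 36.
Best is 36.

36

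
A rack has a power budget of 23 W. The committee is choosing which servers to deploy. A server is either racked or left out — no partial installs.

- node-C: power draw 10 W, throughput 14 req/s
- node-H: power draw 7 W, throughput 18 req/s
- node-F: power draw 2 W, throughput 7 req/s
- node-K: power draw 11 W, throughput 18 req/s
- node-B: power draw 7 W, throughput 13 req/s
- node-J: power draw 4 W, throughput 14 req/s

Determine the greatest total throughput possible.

Take node-C, node-H, node-F, and node-J: power draw 10 + 7 + 2 + 4 = 23 ≤ 23, throughput 14 + 18 + 7 + 14 = 53.
No other feasible combination does better.

53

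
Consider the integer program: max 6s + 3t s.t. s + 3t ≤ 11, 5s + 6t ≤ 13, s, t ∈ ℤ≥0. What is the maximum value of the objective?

(s,t)=(2,0) is feasible, giving 12.
(s,t)=(1,1) is feasible, giving 9.
(s,t)=(1,0) is feasible, giving 6.
No feasible integer point exceeds 12.

12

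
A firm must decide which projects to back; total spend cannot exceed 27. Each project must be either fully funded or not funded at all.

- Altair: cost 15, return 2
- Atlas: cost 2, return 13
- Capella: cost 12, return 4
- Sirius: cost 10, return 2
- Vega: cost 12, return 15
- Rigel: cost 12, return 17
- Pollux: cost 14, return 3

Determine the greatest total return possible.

45

Atlas + Capella + Rigel: cost 2 + 12 + 12 = 26 ≤ 27, return 13 + 4 + 17 = 34.
Atlas + Vega + Rigel: cost 2 + 12 + 12 = 26 ≤ 27, return 13 + 15 + 17 = 45.
Best is Atlas, Vega, and Rigel with total return 45.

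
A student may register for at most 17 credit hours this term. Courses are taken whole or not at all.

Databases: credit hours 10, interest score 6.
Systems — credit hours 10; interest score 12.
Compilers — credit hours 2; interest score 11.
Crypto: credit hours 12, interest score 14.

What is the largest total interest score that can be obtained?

25

Take Compilers and Crypto: credit hours 2 + 12 = 14 ≤ 17, interest score 11 + 14 = 25.
No other feasible combination does better.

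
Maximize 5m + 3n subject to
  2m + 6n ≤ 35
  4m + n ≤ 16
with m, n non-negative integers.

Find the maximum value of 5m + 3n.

(m,n)=(3,4) is feasible, giving 27.
(m,n)=(2,5) is feasible, giving 25.
(m,n)=(3,3) is feasible, giving 24.
(m,n)=(2,4) is feasible, giving 22.
Maximum is 27 at (m,n)=(3,4).

27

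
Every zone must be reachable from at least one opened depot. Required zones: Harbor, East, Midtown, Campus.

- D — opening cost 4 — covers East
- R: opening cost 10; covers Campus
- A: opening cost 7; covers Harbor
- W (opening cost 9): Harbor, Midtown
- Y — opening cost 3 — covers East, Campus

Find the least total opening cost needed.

Choose W and Y: together they cover Harbor, East, Midtown, Campus — every zone.
Total opening cost: 9 + 3 = 12.
No cover costs less than 12.

12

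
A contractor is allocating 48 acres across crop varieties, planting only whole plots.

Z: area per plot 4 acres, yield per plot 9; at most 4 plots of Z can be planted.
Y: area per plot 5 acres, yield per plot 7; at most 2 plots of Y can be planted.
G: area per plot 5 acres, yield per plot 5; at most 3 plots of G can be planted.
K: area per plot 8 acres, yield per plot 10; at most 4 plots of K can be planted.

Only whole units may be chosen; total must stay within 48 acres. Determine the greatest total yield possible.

76

4×Z and 4×K: area 48 ≤ 48, yield 4·9 + 4·10 = 76.
4×Z, 2×Y, 1×G, and 2×K: area 47 ≤ 48, yield 4·9 + 2·7 + 1·5 + 2·10 = 75.
Best is 76.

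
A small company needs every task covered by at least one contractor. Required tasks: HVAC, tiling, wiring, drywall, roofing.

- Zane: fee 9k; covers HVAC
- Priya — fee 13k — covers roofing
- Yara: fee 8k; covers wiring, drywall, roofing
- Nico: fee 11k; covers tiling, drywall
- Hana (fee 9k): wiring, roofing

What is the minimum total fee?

Choose Zane, Yara, and Nico: together they cover HVAC, tiling, wiring, drywall, roofing — every task.
Total fee: 9 + 8 + 11 = 28.
No cover costs less than 28.

28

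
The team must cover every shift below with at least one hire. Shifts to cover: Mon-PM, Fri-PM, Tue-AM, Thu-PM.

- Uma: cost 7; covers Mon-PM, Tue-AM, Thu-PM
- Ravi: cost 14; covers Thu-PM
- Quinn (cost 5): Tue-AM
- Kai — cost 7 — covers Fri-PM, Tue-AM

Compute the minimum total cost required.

This is a weighted set-cover instance.
Choose Uma and Kai: together they cover Mon-PM, Fri-PM, Tue-AM, Thu-PM — every shift.
Total cost: 7 + 7 = 14.
No cover costs less than 14.

14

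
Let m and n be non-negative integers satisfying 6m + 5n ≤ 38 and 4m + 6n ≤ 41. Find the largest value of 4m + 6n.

The continuous relaxation peaks at (0, 6.83) with value 41.00; rounding to a feasible lattice point costs some objective.
(m,n)=(1,6): 6·1+5·6=36≤38, 4·1+6·6=40≤41, objective 40.
(m,n)=(2,5): 6·2+5·5=37≤38, 4·2+6·5=38≤41, objective 38.
(m,n)=(0,6): 6·0+5·6=30≤38, 4·0+6·6=36≤41, objective 36.
Maximum is 40 at (m,n)=(1,6).

40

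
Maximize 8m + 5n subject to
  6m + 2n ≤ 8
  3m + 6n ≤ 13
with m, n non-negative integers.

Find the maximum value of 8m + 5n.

13

The continuous relaxation peaks at (0.733, 1.8) with value 14.87; rounding to a feasible lattice point costs some objective.
(m,n)=(1,1): 6·1+2·1=8≤8, 3·1+6·1=9≤13, objective 13.
(m,n)=(0,2): 6·0+2·2=4≤8, 3·0+6·2=12≤13, objective 10.
(m,n)=(1,0): 6·1+2·0=6≤8, 3·1+6·0=3≤13, objective 8.
The best lattice point is (1,1), giving 13.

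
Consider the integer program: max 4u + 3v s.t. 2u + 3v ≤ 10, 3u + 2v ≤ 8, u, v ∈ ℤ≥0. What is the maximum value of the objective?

Relaxing integrality, the LP optimum is 11.60 at (u,v) = (0.8, 2.8), which is not an integer point.
(u,v)=(2,1): 2·2+3·1=7≤10, 3·2+2·1=8≤8, objective 11.
(u,v)=(1,2): 2·1+3·2=8≤10, 3·1+2·2=7≤8, objective 10.
(u,v)=(0,3): 2·0+3·3=9≤10, 3·0+2·3=6≤8, objective 9.
The best lattice point is (2,1), giving 11.

11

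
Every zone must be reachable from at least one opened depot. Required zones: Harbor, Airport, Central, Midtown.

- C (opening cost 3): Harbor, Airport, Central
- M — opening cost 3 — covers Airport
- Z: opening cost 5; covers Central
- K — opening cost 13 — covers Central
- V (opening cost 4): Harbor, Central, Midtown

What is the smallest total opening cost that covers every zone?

Choose C and V: together they cover Harbor, Airport, Central, Midtown — every zone.
Total opening cost: 3 + 4 = 7.
No cover costs less than 7.

7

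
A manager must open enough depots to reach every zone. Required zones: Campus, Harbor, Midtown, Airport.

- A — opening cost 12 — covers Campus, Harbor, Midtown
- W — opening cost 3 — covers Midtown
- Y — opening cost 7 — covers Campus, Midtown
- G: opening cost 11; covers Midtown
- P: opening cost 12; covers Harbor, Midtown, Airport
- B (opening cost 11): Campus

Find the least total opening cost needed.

The greedy cost-per-new-zone heuristic would pick W, A, and P for 27, but a cheaper cover exists.
Choose Y and P: together they cover Campus, Harbor, Midtown, Airport — every zone.
Total opening cost: 7 + 12 = 19.
No cover costs less than 19.

19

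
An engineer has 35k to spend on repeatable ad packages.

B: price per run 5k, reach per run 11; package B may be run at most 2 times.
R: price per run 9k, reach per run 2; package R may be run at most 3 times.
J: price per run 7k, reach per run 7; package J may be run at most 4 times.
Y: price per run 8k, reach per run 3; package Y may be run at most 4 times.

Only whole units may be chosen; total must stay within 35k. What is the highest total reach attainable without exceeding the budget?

43

Take 2×B and 3×J: price 31 ≤ 35, reach 2·11 + 3·7 = 43.
B has the best ratio (11/5) and is taken to its limit of 2; remaining capacity is filled optimally with the others.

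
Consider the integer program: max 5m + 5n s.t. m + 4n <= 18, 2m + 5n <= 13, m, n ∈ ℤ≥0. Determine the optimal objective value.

30

Relaxing integrality, the LP optimum is 32.50 at (m,n) = (6.5, 0), which is not an integer point.
(m,n)=(6,0) is feasible, giving 30.
(m,n)=(5,0) is feasible, giving 25.
The best lattice point is (6,0), giving 30.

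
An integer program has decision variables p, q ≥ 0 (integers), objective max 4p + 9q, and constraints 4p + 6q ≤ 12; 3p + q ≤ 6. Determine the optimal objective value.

(p,q)=(0,2): 4·0+6·2=12≤12, 3·0+1·2=2≤6, objective 18.
(p,q)=(1,1): 4·1+6·1=10≤12, 3·1+1·1=4≤6, objective 13.
(p,q)=(0,1): 4·0+6·1=6≤12, 3·0+1·1=1≤6, objective 9.
No feasible integer point exceeds 18.

18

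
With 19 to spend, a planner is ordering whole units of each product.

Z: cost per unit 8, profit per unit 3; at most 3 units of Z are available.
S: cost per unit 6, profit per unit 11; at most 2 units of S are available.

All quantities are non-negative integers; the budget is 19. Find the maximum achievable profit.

2×S: cost 12 ≤ 19, profit 2·11 = 22.
1×Z and 1×S: cost 14 ≤ 19, profit 1·3 + 1·11 = 14.
Best is 22.

22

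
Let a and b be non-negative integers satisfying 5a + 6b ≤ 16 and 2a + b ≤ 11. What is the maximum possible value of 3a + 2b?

The continuous relaxation peaks at (3.2, 0) with value 9.60; rounding to a feasible lattice point costs some objective.
(a,b)=(3,0): 5·3+6·0=15≤16, 2·3+1·0=6≤11, objective 9.
(a,b)=(2,1): 5·2+6·1=16≤16, 2·2+1·1=5≤11, objective 8.
No feasible integer point exceeds 9.

9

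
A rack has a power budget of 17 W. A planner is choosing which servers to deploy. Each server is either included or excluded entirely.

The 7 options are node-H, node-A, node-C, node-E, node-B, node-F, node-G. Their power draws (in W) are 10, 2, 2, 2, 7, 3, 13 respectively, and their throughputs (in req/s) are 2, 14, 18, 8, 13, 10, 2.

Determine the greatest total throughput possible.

Take node-A, node-C, node-E, node-B, and node-F: power draw 2 + 2 + 2 + 7 + 3 = 16 ≤ 17, throughput 14 + 18 + 8 + 13 + 10 = 63.
No other feasible combination does better.

63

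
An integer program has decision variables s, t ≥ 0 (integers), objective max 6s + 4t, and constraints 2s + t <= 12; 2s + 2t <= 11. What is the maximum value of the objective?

(s,t)=(5,0) is feasible, giving 30.
(s,t)=(4,1) is feasible, giving 28.
The best lattice point is (5,0), giving 30.

30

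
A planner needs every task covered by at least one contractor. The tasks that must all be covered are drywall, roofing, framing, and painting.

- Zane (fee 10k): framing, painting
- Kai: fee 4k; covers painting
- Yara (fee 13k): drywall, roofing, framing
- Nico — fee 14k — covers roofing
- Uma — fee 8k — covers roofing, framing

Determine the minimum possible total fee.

17

The greedy cost-per-new-task heuristic would pick Kai, Uma, and Yara for 25, but a cheaper cover exists.
Choose Kai and Yara: together they cover drywall, roofing, framing, painting — every task.
Total fee: 4 + 13 = 17.
No cover costs less than 17.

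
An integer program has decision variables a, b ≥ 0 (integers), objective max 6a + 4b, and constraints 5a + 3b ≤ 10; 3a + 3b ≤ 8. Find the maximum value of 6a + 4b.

12

Relaxing integrality, the LP optimum is 12.67 at (a,b) = (1, 1.67), which is not an integer point.
(a,b)=(2,0): 5·2+3·0=10≤10, 3·2+3·0=6≤8, objective 12.
(a,b)=(1,1): 5·1+3·1=8≤10, 3·1+3·1=6≤8, objective 10.
No feasible integer point exceeds 12.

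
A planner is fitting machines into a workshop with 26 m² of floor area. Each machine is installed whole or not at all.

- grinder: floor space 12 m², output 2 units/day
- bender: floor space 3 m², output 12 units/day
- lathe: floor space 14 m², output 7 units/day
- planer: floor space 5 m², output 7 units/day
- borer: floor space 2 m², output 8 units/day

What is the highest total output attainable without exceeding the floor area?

This is a 0-1 knapsack instance.
Allowing fractional choices, the relaxed optimum would be about 34.3, but machines are indivisible.
bender + lathe + planer + borer: floor space 3 + 14 + 5 + 2 = 24 ≤ 26, output 12 + 7 + 7 + 8 = 34.
grinder + bender + planer + borer: floor space 12 + 3 + 5 + 2 = 22 ≤ 26, output 2 + 12 + 7 + 8 = 29.
Best is bender, lathe, planer, and borer with total output 34.

34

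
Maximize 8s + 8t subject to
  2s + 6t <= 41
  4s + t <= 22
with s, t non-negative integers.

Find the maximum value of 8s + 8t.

72

The continuous relaxation peaks at (4.14, 5.45) with value 76.73; rounding to a feasible lattice point costs some objective.
(s,t)=(4,5) is feasible, giving 72.
(s,t)=(4,4) is feasible, giving 64.
(s,t)=(3,5) is feasible, giving 64.
Maximum is 72 at (s,t)=(4,5).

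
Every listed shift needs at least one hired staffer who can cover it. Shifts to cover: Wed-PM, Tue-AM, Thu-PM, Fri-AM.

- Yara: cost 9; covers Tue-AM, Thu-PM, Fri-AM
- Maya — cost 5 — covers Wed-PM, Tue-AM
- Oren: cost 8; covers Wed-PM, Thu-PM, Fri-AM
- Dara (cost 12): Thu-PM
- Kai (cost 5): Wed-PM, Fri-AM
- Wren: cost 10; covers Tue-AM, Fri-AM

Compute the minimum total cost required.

This is an integer covering problem.
Choose Maya and Oren: together they cover Wed-PM, Tue-AM, Thu-PM, Fri-AM — every shift.
Total cost: 5 + 8 = 13.

13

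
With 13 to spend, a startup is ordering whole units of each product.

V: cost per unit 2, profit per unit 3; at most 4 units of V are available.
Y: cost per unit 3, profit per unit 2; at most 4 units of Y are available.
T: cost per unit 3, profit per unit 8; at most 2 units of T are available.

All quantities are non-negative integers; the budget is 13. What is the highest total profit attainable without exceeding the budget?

This is a bounded integer knapsack.
T has the best ratio (8/3); taking only T gives at most 2×8 = 16 (stopped by the supply cap of 2).
Mixing does better — 3×V and 2×T: cost 12 ≤ 13, profit 3·3 + 2·8 = 25.

25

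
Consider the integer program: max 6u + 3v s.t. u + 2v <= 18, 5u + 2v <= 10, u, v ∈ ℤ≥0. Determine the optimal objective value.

(u,v)=(0,5): 1·0+2·5=10≤18, 5·0+2·5=10≤10, objective 15.
(u,v)=(0,4): 1·0+2·4=8≤18, 5·0+2·4=8≤10, objective 12.
No feasible integer point exceeds 15.

15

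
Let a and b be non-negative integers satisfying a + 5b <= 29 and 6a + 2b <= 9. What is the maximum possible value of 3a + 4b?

The continuous relaxation peaks at (0, 4.5) with value 18.00; rounding to a feasible lattice point costs some objective.
(a,b)=(0,4): 1·0+5·4=20≤29, 6·0+2·4=8≤9, objective 16.
(a,b)=(0,3): 1·0+5·3=15≤29, 6·0+2·3=6≤9, objective 12.
No feasible integer point exceeds 16.

16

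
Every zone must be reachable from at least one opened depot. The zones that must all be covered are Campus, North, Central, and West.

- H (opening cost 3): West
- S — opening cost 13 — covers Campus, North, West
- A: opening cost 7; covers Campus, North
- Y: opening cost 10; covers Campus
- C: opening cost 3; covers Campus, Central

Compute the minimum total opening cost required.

13

Choose H, A, and C: together they cover Campus, North, Central, West — every zone.
Total opening cost: 3 + 7 + 3 = 13.
No cover costs less than 13.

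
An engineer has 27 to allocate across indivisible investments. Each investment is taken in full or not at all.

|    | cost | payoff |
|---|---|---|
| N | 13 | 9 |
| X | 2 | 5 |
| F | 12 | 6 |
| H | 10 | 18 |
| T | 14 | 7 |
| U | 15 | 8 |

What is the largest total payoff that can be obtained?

32

Allowing fractional choices, the relaxed optimum would be about 33.1, but investments are indivisible.
X + H + U: cost 2 + 10 + 15 = 27 ≤ 27, payoff 5 + 18 + 8 = 31.
X + H + T: cost 2 + 10 + 14 = 26 ≤ 27, payoff 5 + 18 + 7 = 30.
N + X + H: cost 13 + 2 + 10 = 25 ≤ 27, payoff 9 + 5 + 18 = 32.
Best is N, X, and H with total payoff 32.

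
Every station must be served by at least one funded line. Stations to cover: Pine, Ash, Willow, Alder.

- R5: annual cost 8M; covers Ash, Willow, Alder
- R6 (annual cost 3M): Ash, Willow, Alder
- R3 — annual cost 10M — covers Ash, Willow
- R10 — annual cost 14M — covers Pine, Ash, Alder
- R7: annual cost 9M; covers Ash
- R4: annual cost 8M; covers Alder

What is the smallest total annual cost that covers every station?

17

Choose R6 and R10: together they cover Pine, Ash, Willow, Alder — every station.
Total annual cost: 3 + 14 = 17.
No cover costs less than 17.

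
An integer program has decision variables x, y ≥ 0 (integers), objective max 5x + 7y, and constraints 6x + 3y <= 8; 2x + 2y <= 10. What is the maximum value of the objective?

14

Relaxing integrality, the LP optimum is 18.67 at (x,y) = (0, 2.67), which is not an integer point.
(x,y)=(0,2): 6·0+3·2=6≤8, 2·0+2·2=4≤10, objective 14.
(x,y)=(0,1): 6·0+3·1=3≤8, 2·0+2·1=2≤10, objective 7.
The best lattice point is (0,2), giving 14.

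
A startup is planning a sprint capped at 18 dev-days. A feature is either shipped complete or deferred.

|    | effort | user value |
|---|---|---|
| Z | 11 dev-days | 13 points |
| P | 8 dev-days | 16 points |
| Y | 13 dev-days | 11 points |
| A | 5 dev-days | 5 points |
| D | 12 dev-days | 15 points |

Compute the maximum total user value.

A + D: effort 5 + 12 = 17 ≤ 18, user value 5 + 15 = 20.
P + A: effort 8 + 5 = 13 ≤ 18, user value 16 + 5 = 21.
Z + A: effort 11 + 5 = 16 ≤ 18, user value 13 + 5 = 18.
Best is P and A with total user value 21.

21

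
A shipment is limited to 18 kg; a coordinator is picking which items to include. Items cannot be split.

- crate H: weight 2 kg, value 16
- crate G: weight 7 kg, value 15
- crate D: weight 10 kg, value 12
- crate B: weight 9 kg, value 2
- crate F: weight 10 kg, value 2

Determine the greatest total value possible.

33

Treat it as a binary knapsack problem.
Take crate H, crate G, and crate B: weight 2 + 7 + 9 = 18 ≤ 18, value 16 + 15 + 2 = 33.
No other feasible combination does better.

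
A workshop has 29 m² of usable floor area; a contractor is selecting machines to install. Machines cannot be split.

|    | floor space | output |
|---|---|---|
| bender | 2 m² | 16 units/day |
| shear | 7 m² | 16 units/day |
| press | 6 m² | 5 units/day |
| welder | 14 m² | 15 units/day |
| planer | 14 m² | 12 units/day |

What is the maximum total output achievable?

52

Treat it as a binary knapsack problem.
Take bender, shear, press, and welder: floor space 2 + 7 + 6 + 14 = 29 ≤ 29, output 16 + 16 + 5 + 15 = 52.
No other feasible combination does better.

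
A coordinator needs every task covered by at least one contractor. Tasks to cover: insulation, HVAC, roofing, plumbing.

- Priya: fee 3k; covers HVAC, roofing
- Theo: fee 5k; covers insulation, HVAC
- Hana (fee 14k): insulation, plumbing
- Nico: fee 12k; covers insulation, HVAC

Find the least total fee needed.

The greedy cost-per-new-task heuristic would pick Priya, Theo, and Hana for 22, but a cheaper cover exists.
Choose Priya and Hana: together they cover insulation, HVAC, roofing, plumbing — every task.
Total fee: 3 + 14 = 17.
No cover costs less than 17.

17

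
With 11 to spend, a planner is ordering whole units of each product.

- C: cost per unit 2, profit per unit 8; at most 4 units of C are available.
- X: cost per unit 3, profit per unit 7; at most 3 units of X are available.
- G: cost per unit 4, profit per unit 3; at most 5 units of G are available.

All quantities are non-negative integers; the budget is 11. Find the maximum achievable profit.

This is a bounded integer knapsack.
Take 4×C and 1×X: cost 11 ≤ 11, profit 4·8 + 1·7 = 39.
C has the best ratio (8/2) and is taken to its limit of 4; remaining capacity is filled optimally with the others.

39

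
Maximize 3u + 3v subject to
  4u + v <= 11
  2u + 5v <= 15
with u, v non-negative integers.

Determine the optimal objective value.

(u,v)=(2,2): 4·2+1·2=10≤11, 2·2+5·2=14≤15, objective 12.
(u,v)=(1,2): 4·1+1·2=6≤11, 2·1+5·2=12≤15, objective 9.
(u,v)=(2,1): 4·2+1·1=9≤11, 2·2+5·1=9≤15, objective 9.
Maximum is 12 at (u,v)=(2,2).

12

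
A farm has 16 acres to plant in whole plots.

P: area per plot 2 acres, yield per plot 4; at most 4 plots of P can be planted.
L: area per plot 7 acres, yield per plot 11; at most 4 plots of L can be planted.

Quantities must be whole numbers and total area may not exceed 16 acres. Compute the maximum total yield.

1×P and 2×L: area 16 ≤ 16, yield 1·4 + 2·11 = 26.
4×P and 1×L: area 15 ≤ 16, yield 4·4 + 1·11 = 27.
Best is 27.

27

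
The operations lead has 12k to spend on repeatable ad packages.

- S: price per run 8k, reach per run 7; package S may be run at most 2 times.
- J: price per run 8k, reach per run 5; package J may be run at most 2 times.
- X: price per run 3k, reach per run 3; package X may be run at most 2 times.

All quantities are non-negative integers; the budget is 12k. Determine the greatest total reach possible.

10

1×J and 1×X: price 11 ≤ 12, reach 1·5 + 1·3 = 8.
1×S and 1×X: price 11 ≤ 12, reach 1·7 + 1·3 = 10.
Best is 10.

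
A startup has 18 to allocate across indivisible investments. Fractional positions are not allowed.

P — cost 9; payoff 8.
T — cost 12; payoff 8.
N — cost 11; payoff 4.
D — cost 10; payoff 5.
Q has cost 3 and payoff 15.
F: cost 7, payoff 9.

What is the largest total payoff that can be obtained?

24

P + Q: cost 9 + 3 = 12 ≤ 18, payoff 8 + 15 = 23.
Q + F: cost 3 + 7 = 10 ≤ 18, payoff 15 + 9 = 24.
Best is Q and F with total payoff 24.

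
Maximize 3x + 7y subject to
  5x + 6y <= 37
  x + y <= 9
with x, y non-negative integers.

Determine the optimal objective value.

(x,y)=(0,6) is feasible, giving 42.
(x,y)=(1,5) is feasible, giving 38.
(x,y)=(0,5) is feasible, giving 35.
The best lattice point is (0,6), giving 42.

42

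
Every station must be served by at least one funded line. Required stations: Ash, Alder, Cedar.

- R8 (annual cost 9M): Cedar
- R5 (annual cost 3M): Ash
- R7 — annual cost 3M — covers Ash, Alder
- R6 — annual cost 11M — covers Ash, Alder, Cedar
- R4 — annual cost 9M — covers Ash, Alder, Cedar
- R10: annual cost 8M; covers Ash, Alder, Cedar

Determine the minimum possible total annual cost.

8

The greedy cost-per-new-station heuristic would pick R7 and R10 for 11, but a cheaper cover exists.
R10 alone covers Ash, Alder, Cedar — every station.
Total annual cost: 8.
No cover costs less than 8.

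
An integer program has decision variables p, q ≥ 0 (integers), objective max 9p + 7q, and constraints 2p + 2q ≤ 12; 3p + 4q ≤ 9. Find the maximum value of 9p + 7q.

(p,q)=(3,0): 2·3+2·0=6≤12, 3·3+4·0=9≤9, objective 27.
(p,q)=(2,0): 2·2+2·0=4≤12, 3·2+4·0=6≤9, objective 18.
The best lattice point is (3,0), giving 27.

27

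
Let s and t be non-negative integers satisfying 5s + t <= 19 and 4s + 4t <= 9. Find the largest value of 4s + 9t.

18

The continuous relaxation peaks at (0, 2.25) with value 20.25; rounding to a feasible lattice point costs some objective.
(s,t)=(0,2): 5·0+1·2=2≤19, 4·0+4·2=8≤9, objective 18.
(s,t)=(1,1): 5·1+1·1=6≤19, 4·1+4·1=8≤9, objective 13.
(s,t)=(0,1): 5·0+1·1=1≤19, 4·0+4·1=4≤9, objective 9.
Maximum is 18 at (s,t)=(0,2).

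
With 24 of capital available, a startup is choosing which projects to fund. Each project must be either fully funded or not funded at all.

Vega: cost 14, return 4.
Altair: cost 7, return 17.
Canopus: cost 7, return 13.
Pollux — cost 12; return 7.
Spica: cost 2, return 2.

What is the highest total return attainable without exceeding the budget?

32

This is a 0-1 knapsack instance.
Allowing fractional choices, the relaxed optimum would be about 36.7, but projects are indivisible.
Altair + Canopus + Spica: cost 7 + 7 + 2 = 16 ≤ 24, return 17 + 13 + 2 = 32.
Altair + Canopus: cost 7 + 7 = 14 ≤ 24, return 17 + 13 = 30.
Altair + Pollux + Spica: cost 7 + 12 + 2 = 21 ≤ 24, return 17 + 7 + 2 = 26.
Best is Altair, Canopus, and Spica with total return 32.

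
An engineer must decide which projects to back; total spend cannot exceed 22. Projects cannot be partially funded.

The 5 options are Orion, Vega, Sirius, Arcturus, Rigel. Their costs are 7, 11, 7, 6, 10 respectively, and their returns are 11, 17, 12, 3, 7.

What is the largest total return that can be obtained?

Allowing fractional choices, the relaxed optimum would be about 35.4, but projects are indivisible.
Vega + Sirius: cost 11 + 7 = 18 ≤ 22, return 17 + 12 = 29.
Orion + Sirius + Arcturus: cost 7 + 7 + 6 = 20 ≤ 22, return 11 + 12 + 3 = 26.
Orion + Vega: cost 7 + 11 = 18 ≤ 22, return 11 + 17 = 28.
Best is Vega and Sirius with total return 29.

29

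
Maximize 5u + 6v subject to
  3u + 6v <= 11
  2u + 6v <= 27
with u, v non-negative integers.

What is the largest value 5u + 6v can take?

15

(u,v)=(3,0): 3·3+6·0=9≤11, 2·3+6·0=6≤27, objective 15.
(u,v)=(2,0): 3·2+6·0=6≤11, 2·2+6·0=4≤27, objective 10.
Maximum is 15 at (u,v)=(3,0).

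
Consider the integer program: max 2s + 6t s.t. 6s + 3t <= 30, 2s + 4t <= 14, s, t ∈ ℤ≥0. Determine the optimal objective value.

20

The continuous relaxation peaks at (0, 3.5) with value 21.00; rounding to a feasible lattice point costs some objective.
(s,t)=(1,3): 6·1+3·3=15≤30, 2·1+4·3=14≤14, objective 20.
(s,t)=(0,3): 6·0+3·3=9≤30, 2·0+4·3=12≤14, objective 18.
(s,t)=(2,2): 6·2+3·2=18≤30, 2·2+4·2=12≤14, objective 16.
No feasible integer point exceeds 20.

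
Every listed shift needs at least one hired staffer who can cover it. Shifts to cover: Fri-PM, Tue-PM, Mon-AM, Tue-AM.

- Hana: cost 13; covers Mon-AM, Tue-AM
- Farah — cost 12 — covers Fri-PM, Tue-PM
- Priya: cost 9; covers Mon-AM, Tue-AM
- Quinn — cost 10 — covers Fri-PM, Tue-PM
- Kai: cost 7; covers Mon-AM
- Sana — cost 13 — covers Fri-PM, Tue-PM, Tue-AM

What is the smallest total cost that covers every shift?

19

The greedy cost-per-new-shift heuristic would pick Sana and Kai for 20, but a cheaper cover exists.
Choose Priya and Quinn: together they cover Fri-PM, Tue-PM, Mon-AM, Tue-AM — every shift.
Total cost: 9 + 10 = 19.
No cover costs less than 19.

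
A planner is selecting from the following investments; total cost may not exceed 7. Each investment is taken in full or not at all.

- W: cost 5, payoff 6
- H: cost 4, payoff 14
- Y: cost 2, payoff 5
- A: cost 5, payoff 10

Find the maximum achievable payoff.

19

This is an integer program with binary decision variables.
Y + A: cost 2 + 5 = 7 ≤ 7, payoff 5 + 10 = 15.
H + Y: cost 4 + 2 = 6 ≤ 7, payoff 14 + 5 = 19.
Best is H and Y with total payoff 19.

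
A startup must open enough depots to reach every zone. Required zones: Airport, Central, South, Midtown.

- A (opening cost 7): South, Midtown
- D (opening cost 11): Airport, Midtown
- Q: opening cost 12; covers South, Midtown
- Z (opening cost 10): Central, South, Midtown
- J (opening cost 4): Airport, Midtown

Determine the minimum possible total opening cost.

Choose Z and J: together they cover Airport, Central, South, Midtown — every zone.
Total opening cost: 10 + 4 = 14.
No cover costs less than 14.

14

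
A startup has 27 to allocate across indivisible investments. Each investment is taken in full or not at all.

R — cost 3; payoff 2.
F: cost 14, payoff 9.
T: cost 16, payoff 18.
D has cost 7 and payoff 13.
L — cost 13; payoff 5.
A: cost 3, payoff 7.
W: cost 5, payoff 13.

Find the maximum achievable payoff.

T + A + W: cost 16 + 3 + 5 = 24 ≤ 27, payoff 18 + 7 + 13 = 38.
T + D + A: cost 16 + 7 + 3 = 26 ≤ 27, payoff 18 + 13 + 7 = 38.
R + T + A + W: cost 3 + 16 + 3 + 5 = 27 ≤ 27, payoff 2 + 18 + 7 + 13 = 40.
Best is R, T, A, and W with total payoff 40.

40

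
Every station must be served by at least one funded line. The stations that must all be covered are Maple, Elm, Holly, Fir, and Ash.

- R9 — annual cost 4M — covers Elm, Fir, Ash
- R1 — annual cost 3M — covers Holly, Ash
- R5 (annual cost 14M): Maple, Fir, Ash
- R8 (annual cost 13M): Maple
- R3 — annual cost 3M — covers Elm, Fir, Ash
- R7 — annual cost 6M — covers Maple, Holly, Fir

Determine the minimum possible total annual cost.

This is an integer covering problem.
The greedy cost-per-new-station heuristic would pick R3, R1, and R7 for 12, but a cheaper cover exists.
Choose R3 and R7: together they cover Maple, Elm, Holly, Fir, Ash — every station.
Total annual cost: 3 + 6 = 9.
No cover costs less than 9.

9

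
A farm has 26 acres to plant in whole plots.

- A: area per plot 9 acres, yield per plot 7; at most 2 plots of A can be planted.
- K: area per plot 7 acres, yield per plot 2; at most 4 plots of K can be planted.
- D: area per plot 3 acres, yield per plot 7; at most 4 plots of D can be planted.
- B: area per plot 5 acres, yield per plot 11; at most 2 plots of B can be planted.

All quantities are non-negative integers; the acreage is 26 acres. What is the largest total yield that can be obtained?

50

This is a bounded integer knapsack.
4×D and 2×B: area 22 ≤ 26, yield 4·7 + 2·11 = 50.
1×A, 4×D, and 1×B: area 26 ≤ 26, yield 1·7 + 4·7 + 1·11 = 46.
Best is 50.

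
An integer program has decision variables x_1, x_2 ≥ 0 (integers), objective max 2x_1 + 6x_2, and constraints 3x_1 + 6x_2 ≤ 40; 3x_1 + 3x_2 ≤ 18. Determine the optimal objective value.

36

(x_1,x_2)=(0,6): 3·0+6·6=36≤40, 3·0+3·6=18≤18, objective 36.
(x_1,x_2)=(1,5): 3·1+6·5=33≤40, 3·1+3·5=18≤18, objective 32.
(x_1,x_2)=(0,5): 3·0+6·5=30≤40, 3·0+3·5=15≤18, objective 30.
The best lattice point is (0,6), giving 36.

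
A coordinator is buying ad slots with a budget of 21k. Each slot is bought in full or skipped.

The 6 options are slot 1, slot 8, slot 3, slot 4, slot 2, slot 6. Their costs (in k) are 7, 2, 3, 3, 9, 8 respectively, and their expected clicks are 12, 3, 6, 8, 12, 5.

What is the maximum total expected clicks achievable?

35

Take slot 1, slot 8, slot 4, and slot 2: cost 7 + 2 + 3 + 9 = 21 ≤ 21, expected clicks 12 + 3 + 8 + 12 = 35.
No other feasible combination does better.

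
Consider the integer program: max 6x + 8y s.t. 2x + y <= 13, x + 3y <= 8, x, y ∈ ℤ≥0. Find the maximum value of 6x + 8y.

38

The continuous relaxation peaks at (6.2, 0.6) with value 42.00; rounding to a feasible lattice point costs some objective.
(x,y)=(5,1): 2·5+1·1=11≤13, 1·5+3·1=8≤8, objective 38.
(x,y)=(6,0): 2·6+1·0=12≤13, 1·6+3·0=6≤8, objective 36.
(x,y)=(4,1): 2·4+1·1=9≤13, 1·4+3·1=7≤8, objective 32.
The best lattice point is (5,1), giving 38.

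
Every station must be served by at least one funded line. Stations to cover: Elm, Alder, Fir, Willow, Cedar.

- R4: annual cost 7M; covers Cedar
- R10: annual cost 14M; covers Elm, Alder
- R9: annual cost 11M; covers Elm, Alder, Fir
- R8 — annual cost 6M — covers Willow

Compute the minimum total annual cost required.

Choose R4, R9, and R8: together they cover Elm, Alder, Fir, Willow, Cedar — every station.
Total annual cost: 7 + 11 + 6 = 24.
No cover costs less than 24.

24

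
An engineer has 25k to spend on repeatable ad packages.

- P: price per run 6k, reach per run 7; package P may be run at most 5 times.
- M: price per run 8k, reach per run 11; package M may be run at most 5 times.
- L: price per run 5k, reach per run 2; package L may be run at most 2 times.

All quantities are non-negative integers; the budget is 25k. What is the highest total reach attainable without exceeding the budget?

3×M: price 24 ≤ 25, reach 3·11 = 33.
1×P and 2×M: price 22 ≤ 25, reach 1·7 + 2·11 = 29.
Best is 33.

33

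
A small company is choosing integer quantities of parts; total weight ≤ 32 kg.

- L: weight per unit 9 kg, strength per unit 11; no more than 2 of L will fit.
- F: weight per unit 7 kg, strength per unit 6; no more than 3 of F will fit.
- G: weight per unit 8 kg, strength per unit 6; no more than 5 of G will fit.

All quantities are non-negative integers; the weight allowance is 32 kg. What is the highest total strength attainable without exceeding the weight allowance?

34

This is a bounded integer knapsack.
1×L, 1×F, and 2×G: weight 32 ≤ 32, strength 1·11 + 1·6 + 2·6 = 29.
2×L and 2×F: weight 32 ≤ 32, strength 2·11 + 2·6 = 34.
Best is 34.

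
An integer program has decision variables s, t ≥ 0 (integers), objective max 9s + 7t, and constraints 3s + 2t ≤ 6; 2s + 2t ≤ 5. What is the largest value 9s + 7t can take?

18

Relaxing integrality, the LP optimum is 19.50 at (s,t) = (1, 1.5), which is not an integer point.
(s,t)=(2,0): 3·2+2·0=6≤6, 2·2+2·0=4≤5, objective 18.
(s,t)=(1,1): 3·1+2·1=5≤6, 2·1+2·1=4≤5, objective 16.
(s,t)=(0,2): 3·0+2·2=4≤6, 2·0+2·2=4≤5, objective 14.
The best lattice point is (2,0), giving 18.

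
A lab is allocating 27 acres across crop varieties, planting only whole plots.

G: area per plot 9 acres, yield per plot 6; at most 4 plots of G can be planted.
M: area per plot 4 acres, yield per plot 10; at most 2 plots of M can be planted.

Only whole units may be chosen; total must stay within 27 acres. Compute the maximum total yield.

32

2×G and 2×M: area 26 ≤ 27, yield 2·6 + 2·10 = 32.
1×G and 2×M: area 17 ≤ 27, yield 1·6 + 2·10 = 26.
Best is 32.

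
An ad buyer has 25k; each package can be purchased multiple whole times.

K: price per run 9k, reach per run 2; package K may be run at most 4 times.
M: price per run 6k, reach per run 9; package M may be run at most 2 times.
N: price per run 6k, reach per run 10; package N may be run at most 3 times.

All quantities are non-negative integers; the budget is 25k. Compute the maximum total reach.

39

Take 1×M and 3×N: price 24 ≤ 25, reach 1·9 + 3·10 = 39.
N has the best ratio (10/6) and is taken to its limit of 3; remaining capacity is filled optimally with the others.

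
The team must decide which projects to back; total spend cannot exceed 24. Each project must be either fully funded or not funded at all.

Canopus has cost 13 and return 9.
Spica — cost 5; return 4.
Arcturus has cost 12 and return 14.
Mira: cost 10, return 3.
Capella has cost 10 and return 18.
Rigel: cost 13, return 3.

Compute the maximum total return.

This is a 0-1 knapsack instance.
Take Arcturus and Capella: cost 12 + 10 = 22 ≤ 24, return 14 + 18 = 32.
No other feasible combination does better.

32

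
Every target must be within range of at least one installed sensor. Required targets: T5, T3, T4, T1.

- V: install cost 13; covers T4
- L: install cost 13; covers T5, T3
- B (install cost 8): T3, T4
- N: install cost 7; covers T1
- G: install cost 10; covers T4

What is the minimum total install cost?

This is a weighted set-cover instance.
Choose L, B, and N: together they cover T5, T3, T4, T1 — every target.
Total install cost: 13 + 8 + 7 = 28.

28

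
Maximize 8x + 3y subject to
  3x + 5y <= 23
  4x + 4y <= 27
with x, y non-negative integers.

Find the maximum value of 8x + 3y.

48

(x,y)=(6,0) is feasible, giving 48.
(x,y)=(5,1) is feasible, giving 43.
(x,y)=(5,0) is feasible, giving 40.
Maximum is 48 at (x,y)=(6,0).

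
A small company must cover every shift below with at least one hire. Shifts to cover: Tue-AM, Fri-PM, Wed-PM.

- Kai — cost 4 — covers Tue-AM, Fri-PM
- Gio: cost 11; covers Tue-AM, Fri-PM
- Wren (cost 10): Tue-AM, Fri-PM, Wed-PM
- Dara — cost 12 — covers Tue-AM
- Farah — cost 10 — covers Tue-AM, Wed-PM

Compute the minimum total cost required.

The greedy cost-per-new-shift heuristic would pick Kai and Wren for 14, but a cheaper cover exists.
Wren alone covers Tue-AM, Fri-PM, Wed-PM — every shift.
Total cost: 10.
No cover costs less than 10.

10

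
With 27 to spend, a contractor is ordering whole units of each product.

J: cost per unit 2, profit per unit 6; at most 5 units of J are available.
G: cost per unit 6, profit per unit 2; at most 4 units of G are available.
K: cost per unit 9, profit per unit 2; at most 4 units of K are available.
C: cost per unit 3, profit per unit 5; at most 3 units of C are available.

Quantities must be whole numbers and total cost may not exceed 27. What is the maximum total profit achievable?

J has the best ratio (6/2); taking only J gives at most 5×6 = 30 (stopped by the supply cap of 5).
Mixing does better — 5×J, 1×G, and 3×C: cost 25 ≤ 27, profit 5·6 + 1·2 + 3·5 = 47.

47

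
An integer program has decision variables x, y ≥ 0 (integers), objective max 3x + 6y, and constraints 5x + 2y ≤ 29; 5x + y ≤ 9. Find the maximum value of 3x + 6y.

54

(x,y)=(0,9): 5·0+2·9=18≤29, 5·0+1·9=9≤9, objective 54.
(x,y)=(0,8): 5·0+2·8=16≤29, 5·0+1·8=8≤9, objective 48.
The best lattice point is (0,9), giving 54.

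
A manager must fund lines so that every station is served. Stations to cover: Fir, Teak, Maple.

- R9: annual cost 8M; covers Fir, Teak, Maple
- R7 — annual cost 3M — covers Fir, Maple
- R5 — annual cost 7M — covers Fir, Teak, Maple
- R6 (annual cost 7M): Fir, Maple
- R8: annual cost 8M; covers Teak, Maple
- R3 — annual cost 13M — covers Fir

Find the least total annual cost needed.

7

This is a weighted set-cover instance.
The greedy cost-per-new-station heuristic would pick R7 and R5 for 10, but a cheaper cover exists.
R5 alone covers Fir, Teak, Maple — every station.
Total annual cost: 7.
No cover costs less than 7.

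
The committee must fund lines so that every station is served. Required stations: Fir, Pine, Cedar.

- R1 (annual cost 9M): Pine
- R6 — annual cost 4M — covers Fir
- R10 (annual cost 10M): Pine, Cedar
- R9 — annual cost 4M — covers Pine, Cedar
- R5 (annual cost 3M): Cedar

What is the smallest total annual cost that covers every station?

Choose R6 and R9: together they cover Fir, Pine, Cedar — every station.
Total annual cost: 4 + 4 = 8.

8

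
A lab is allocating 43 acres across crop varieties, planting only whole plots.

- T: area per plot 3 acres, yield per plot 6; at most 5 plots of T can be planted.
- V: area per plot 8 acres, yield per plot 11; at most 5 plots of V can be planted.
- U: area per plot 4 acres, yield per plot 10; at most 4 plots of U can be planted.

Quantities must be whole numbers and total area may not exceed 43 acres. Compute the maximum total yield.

Take 5×T, 2×V, and 3×U: area 43 ≤ 43, yield 5·6 + 2·11 + 3·10 = 82.
No other integer combination yields more.

82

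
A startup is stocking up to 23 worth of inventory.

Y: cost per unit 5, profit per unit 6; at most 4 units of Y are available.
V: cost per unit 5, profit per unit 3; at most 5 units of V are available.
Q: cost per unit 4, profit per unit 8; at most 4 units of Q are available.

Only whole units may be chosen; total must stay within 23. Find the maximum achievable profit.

1×Y and 4×Q: cost 21 ≤ 23, profit 1·6 + 4·8 = 38.
2×Y and 3×Q: cost 22 ≤ 23, profit 2·6 + 3·8 = 36.
Best is 38.

38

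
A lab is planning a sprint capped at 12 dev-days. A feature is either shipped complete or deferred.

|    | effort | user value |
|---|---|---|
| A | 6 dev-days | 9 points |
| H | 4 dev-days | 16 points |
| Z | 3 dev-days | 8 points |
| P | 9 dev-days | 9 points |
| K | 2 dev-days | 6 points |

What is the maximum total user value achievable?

31

A + H + K: effort 6 + 4 + 2 = 12 ≤ 12, user value 9 + 16 + 6 = 31.
H + Z + K: effort 4 + 3 + 2 = 9 ≤ 12, user value 16 + 8 + 6 = 30.
Best is A, H, and K with total user value 31.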